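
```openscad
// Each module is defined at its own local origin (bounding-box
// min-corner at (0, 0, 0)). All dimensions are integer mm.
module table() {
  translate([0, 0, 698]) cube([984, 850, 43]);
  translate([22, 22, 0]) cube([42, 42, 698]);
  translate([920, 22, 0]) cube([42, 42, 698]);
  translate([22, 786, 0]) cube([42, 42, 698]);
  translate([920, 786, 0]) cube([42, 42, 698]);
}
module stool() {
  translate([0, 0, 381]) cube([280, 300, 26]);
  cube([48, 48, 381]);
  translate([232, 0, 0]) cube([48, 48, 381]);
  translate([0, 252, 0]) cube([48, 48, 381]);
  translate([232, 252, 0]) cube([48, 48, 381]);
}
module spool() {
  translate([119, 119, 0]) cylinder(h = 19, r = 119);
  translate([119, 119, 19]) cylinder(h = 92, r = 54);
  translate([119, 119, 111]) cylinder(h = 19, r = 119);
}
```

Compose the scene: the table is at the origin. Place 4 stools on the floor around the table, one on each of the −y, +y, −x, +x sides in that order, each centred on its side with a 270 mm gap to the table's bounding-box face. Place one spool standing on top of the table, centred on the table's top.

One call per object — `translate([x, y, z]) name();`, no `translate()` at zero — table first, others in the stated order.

table();
translate([352, -570, 0]) stool();
translate([352, 1120, 0]) stool();
translate([-550, 275, 0]) stool();
translate([1254, 275, 0]) stool();
translate([373, 306, 741]) spool();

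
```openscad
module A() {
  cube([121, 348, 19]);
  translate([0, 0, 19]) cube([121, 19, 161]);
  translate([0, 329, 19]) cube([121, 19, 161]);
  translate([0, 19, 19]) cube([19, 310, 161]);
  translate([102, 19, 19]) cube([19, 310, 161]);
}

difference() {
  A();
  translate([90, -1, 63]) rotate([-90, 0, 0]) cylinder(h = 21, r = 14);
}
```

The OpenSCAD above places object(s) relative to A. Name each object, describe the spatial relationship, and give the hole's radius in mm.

The subtracted cylinder has r = 14 mm.

A is an open box. The open box has a circular hole through its front wall. The hole's radius is 14 mm.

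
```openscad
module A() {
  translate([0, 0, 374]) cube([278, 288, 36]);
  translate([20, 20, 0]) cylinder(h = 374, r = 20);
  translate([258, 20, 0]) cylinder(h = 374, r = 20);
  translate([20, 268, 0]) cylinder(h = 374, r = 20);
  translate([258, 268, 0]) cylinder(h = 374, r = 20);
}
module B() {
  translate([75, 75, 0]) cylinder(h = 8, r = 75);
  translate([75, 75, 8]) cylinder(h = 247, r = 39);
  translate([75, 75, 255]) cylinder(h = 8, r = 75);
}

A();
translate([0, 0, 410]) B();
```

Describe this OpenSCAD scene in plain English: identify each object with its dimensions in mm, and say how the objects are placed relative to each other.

A is a four-legged stool. The seat is a 278×288×36 mm slab whose top surface is at z = 410 mm; four round legs, each 40 mm in diameter, run from the floor (z = 0) to the underside of the seat, each leg's axis is inset half a diameter from the nearest pair of seat edges (so the leg's bounding box is flush with the corner).

B is a spool: two coaxial disc flanges of radius 75 mm and thickness 8 mm, joined by a core cylinder of radius 39 mm and height 247 mm. The lower flange rests on z = 0 and the three cylinders share a vertical axis.

The spool is on top of the stool.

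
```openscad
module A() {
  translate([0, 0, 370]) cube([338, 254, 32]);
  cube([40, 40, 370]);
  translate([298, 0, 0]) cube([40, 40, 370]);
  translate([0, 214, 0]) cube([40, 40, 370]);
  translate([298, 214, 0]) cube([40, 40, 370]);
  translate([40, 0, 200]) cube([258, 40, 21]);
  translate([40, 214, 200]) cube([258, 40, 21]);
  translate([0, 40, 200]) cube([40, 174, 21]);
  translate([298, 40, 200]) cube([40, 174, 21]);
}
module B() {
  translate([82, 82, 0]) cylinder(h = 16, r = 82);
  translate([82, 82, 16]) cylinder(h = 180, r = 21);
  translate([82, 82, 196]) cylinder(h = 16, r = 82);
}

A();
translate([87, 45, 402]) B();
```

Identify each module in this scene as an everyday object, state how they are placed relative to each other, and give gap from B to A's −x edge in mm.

The spool's min-x is at 87; the stool's min-x is 0; gap = 87 mm.

A is a stool. B is a spool. The spool is on top of the stool, centred. The gap from the spool to the stool's −x edge is 87 mm.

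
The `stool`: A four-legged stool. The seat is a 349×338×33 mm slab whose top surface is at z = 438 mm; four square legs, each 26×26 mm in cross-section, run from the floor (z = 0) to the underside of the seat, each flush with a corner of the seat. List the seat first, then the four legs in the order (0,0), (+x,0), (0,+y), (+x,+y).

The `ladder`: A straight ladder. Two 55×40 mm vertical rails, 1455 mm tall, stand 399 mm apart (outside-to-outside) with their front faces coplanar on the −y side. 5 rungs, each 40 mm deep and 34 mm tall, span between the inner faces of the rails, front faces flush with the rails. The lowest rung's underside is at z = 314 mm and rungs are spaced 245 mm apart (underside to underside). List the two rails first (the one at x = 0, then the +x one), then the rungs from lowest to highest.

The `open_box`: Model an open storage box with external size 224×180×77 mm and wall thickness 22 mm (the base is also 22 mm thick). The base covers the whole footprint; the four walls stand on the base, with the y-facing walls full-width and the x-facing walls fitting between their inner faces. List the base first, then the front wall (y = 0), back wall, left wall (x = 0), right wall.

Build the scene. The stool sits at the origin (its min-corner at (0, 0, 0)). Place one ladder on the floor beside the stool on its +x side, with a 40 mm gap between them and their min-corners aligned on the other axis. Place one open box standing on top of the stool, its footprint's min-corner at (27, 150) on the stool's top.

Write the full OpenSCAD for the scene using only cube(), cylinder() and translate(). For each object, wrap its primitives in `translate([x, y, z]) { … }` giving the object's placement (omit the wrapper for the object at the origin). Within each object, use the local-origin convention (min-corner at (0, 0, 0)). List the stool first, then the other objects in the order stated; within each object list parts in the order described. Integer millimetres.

translate([0, 0, 405]) cube([349, 338, 33]);
cube([26, 26, 405]);
translate([323, 0, 0]) cube([26, 26, 405]);
translate([0, 312, 0]) cube([26, 26, 405]);
translate([323, 312, 0]) cube([26, 26, 405]);
translate([389, 0, 0]) {
  cube([55, 40, 1455]);
  translate([344, 0, 0]) cube([55, 40, 1455]);
  translate([55, 0, 314]) cube([289, 40, 34]);
  translate([55, 0, 559]) cube([289, 40, 34]);
  translate([55, 0, 804]) cube([289, 40, 34]);
  translate([55, 0, 1049]) cube([289, 40, 34]);
  translate([55, 0, 1294]) cube([289, 40, 34]);
}
translate([27, 150, 438]) {
  cube([224, 180, 22]);
  translate([0, 0, 22]) cube([224, 22, 55]);
  translate([0, 158, 22]) cube([224, 22, 55]);
  translate([0, 22, 22]) cube([22, 136, 55]);
  translate([202, 22, 22]) cube([22, 136, 55]);
}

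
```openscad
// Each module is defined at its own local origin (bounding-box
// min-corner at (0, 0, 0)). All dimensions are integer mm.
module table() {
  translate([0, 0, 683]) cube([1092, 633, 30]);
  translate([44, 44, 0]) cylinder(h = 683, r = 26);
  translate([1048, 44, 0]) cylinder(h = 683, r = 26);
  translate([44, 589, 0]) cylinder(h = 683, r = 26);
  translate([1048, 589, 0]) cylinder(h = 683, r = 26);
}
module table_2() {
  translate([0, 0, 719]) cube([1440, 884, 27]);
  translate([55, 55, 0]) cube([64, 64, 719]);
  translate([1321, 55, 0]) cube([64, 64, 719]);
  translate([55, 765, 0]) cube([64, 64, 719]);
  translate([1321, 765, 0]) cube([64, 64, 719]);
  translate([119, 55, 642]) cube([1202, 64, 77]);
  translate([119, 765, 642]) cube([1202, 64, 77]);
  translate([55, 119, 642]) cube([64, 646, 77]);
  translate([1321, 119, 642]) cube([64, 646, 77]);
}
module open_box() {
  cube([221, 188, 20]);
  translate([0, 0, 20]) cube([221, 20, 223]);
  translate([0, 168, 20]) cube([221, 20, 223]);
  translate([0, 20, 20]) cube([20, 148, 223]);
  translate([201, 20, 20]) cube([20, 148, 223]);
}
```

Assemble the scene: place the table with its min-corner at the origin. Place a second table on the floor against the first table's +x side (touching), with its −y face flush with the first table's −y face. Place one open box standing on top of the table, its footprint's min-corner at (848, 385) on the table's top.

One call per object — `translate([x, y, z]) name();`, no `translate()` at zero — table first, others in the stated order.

table();
translate([1092, 0, 0]) table_2();
translate([848, 385, 713]) open_box();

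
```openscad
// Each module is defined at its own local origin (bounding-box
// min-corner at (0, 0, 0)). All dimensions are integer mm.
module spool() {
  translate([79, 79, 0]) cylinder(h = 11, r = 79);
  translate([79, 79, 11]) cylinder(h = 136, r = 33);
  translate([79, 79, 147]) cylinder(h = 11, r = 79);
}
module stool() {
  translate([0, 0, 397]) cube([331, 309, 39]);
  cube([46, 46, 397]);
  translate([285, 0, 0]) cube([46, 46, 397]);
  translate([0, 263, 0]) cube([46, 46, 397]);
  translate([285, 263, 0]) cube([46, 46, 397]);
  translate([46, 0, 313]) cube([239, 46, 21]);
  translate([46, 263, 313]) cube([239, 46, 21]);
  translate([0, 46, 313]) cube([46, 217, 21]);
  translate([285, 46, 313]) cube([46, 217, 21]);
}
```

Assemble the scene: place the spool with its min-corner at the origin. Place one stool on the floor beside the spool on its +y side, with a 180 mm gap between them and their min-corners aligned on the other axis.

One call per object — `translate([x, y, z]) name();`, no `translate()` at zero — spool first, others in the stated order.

spool();
translate([0, 338, 0]) stool();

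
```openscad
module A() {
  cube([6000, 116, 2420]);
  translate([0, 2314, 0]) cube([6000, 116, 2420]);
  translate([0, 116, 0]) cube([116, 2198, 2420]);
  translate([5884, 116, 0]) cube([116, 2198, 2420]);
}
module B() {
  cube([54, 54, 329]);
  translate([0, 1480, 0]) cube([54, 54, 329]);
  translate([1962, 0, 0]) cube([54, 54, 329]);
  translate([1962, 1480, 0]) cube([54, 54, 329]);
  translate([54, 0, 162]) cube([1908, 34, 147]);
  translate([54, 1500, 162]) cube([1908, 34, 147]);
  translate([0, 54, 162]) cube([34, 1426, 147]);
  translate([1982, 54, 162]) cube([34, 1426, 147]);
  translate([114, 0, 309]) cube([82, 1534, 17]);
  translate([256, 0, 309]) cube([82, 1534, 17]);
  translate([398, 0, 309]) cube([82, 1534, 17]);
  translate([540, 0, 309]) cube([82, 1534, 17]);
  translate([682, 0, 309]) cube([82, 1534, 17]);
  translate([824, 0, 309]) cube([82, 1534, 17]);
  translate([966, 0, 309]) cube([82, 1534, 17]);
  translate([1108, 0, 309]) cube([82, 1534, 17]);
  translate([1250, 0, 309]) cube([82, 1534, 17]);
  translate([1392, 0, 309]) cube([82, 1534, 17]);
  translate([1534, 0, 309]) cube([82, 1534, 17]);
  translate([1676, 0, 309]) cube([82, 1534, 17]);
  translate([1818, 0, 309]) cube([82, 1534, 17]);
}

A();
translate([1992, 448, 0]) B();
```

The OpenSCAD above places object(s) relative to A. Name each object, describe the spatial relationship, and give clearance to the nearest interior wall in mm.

Clearances: x = 1876, y = 332; minimum 332 mm.

A is a house frame. B is a bed frame. The bed frame sits inside the house frame, centred. The clearance to the nearest interior wall is 332 mm.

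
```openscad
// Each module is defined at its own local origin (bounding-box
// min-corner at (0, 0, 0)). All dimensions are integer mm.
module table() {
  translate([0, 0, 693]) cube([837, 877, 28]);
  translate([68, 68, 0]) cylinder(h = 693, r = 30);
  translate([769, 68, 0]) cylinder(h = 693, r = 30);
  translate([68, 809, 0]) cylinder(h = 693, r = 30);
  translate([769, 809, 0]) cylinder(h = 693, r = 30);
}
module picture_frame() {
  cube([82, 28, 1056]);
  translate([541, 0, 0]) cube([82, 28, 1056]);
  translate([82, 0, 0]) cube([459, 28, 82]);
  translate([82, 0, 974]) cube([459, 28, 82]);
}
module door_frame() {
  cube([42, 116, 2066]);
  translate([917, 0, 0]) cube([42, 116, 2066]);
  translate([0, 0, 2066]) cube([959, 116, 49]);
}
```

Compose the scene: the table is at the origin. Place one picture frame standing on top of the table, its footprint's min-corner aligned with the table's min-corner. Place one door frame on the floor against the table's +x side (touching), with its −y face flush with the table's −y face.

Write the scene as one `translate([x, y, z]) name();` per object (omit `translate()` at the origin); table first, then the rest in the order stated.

table();
translate([0, 0, 721]) picture_frame();
translate([837, 0, 0]) door_frame();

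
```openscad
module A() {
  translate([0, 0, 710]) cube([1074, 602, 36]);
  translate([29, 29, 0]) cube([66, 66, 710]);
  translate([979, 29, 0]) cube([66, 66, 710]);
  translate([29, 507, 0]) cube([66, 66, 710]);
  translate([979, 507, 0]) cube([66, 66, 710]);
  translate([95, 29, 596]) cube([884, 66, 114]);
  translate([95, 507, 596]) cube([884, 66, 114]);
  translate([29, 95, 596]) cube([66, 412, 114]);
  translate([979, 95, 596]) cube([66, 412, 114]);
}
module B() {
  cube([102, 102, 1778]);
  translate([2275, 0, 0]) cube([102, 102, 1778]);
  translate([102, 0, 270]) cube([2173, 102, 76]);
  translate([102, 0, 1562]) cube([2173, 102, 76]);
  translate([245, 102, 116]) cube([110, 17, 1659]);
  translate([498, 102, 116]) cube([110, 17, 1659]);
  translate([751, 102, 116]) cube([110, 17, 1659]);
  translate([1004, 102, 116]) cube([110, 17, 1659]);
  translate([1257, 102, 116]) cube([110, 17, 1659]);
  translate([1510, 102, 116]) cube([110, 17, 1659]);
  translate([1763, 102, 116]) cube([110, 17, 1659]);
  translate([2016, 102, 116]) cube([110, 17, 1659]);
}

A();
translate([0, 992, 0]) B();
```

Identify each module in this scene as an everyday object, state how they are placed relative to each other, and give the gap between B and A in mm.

The fence section's nearest face is 390 mm from the table's +y face.

A is a table. B is a fence section. The fence section is on the floor beside the table on its +y side. The gap between the fence section and the table is 390 mm.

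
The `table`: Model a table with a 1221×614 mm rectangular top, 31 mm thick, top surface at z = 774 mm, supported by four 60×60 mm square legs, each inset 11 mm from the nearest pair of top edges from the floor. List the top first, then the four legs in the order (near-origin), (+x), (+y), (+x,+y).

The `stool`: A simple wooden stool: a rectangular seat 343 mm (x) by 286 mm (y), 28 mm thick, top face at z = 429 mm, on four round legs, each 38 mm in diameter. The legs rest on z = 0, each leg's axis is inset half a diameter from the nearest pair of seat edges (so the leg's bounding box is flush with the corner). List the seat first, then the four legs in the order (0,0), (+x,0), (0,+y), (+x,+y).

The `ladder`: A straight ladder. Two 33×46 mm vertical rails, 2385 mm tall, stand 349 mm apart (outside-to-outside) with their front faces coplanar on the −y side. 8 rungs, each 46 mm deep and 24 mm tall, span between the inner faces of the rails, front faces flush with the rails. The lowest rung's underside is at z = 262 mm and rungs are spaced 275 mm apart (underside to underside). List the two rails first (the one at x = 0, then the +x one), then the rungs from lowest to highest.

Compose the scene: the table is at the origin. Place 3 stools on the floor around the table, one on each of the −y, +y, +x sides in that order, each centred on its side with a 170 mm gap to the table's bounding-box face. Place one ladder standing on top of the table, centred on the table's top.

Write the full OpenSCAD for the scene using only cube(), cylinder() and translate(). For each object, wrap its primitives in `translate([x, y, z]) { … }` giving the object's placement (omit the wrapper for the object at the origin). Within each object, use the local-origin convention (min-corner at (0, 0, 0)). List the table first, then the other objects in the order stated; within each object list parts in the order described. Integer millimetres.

translate([0, 0, 743]) cube([1221, 614, 31]);
translate([11, 11, 0]) cube([60, 60, 743]);
translate([1150, 11, 0]) cube([60, 60, 743]);
translate([11, 543, 0]) cube([60, 60, 743]);
translate([1150, 543, 0]) cube([60, 60, 743]);
translate([439, -456, 0]) {
  translate([0, 0, 401]) cube([343, 286, 28]);
  translate([19, 19, 0]) cylinder(h = 401, r = 19);
  translate([324, 19, 0]) cylinder(h = 401, r = 19);
  translate([19, 267, 0]) cylinder(h = 401, r = 19);
  translate([324, 267, 0]) cylinder(h = 401, r = 19);
}
translate([439, 784, 0]) {
  translate([0, 0, 401]) cube([343, 286, 28]);
  translate([19, 19, 0]) cylinder(h = 401, r = 19);
  translate([324, 19, 0]) cylinder(h = 401, r = 19);
  translate([19, 267, 0]) cylinder(h = 401, r = 19);
  translate([324, 267, 0]) cylinder(h = 401, r = 19);
}
translate([1391, 164, 0]) {
  translate([0, 0, 401]) cube([343, 286, 28]);
  translate([19, 19, 0]) cylinder(h = 401, r = 19);
  translate([324, 19, 0]) cylinder(h = 401, r = 19);
  translate([19, 267, 0]) cylinder(h = 401, r = 19);
  translate([324, 267, 0]) cylinder(h = 401, r = 19);
}
translate([436, 284, 774]) {
  cube([33, 46, 2385]);
  translate([316, 0, 0]) cube([33, 46, 2385]);
  translate([33, 0, 262]) cube([283, 46, 24]);
  translate([33, 0, 537]) cube([283, 46, 24]);
  translate([33, 0, 812]) cube([283, 46, 24]);
  translate([33, 0, 1087]) cube([283, 46, 24]);
  translate([33, 0, 1362]) cube([283, 46, 24]);
  translate([33, 0, 1637]) cube([283, 46, 24]);
  translate([33, 0, 1912]) cube([283, 46, 24]);
  translate([33, 0, 2187]) cube([283, 46, 24]);
}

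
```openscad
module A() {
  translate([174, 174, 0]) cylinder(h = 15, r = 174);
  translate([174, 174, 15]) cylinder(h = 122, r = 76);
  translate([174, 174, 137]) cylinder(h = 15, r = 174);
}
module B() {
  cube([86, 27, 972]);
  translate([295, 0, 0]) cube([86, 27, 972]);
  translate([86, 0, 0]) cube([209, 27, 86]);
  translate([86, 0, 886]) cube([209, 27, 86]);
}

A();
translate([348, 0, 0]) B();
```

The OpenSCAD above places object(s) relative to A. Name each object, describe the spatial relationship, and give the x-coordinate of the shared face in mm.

The spool's +x face and the picture frame's −x face are both at x = 348 mm.

A is a spool. B is a picture frame. The picture frame is against the spool's +x side, with their −y faces flush. The x-coordinate of the shared face is 348 mm.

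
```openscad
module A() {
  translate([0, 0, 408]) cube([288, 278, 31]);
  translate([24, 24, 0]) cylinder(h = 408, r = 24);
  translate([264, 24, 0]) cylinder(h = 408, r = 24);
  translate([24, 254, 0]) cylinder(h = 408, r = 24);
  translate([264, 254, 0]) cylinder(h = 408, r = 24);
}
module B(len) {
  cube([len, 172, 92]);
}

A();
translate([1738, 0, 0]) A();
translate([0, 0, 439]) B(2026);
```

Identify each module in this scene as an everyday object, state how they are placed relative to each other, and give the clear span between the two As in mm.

A is a stool. B is a beam. A beam spans the tops of two stools. The clear span between the two stools is 1450 mm.

Second stool starts at x = 1738; first ends at x = 288; clear span = 1738 − 288 = 1450 mm.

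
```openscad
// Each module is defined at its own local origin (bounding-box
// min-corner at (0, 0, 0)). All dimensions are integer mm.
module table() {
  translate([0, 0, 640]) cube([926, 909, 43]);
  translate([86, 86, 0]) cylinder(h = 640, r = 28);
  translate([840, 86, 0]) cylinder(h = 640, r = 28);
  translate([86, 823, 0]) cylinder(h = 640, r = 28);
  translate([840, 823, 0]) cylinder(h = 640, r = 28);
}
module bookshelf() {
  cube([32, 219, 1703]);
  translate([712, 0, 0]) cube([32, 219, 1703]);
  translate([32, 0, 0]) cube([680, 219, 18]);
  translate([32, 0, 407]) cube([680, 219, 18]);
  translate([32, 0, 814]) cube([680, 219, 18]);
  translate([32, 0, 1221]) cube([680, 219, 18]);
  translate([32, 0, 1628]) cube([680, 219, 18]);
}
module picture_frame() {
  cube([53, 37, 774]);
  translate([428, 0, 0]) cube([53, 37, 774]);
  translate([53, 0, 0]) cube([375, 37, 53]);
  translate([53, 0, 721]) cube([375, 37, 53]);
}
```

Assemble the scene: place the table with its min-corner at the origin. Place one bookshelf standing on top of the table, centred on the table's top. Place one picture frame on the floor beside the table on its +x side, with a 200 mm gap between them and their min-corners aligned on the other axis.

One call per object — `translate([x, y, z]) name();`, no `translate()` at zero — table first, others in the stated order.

table();
translate([91, 345, 683]) bookshelf();
translate([1126, 0, 0]) picture_frame();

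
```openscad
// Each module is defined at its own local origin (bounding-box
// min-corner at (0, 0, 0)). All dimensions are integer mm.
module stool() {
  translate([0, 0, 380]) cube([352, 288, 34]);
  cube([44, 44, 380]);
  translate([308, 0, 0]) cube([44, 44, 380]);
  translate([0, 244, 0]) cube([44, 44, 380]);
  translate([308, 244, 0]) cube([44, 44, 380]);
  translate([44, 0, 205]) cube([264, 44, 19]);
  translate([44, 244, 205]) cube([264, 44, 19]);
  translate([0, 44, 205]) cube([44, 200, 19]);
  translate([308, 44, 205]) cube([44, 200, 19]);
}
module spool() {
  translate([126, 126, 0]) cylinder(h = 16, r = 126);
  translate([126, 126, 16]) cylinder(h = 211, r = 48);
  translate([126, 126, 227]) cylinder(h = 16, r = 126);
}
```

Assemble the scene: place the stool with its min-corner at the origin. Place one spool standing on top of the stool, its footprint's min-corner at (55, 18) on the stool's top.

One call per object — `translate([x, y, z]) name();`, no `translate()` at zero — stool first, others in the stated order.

stool();
translate([55, 18, 414]) spool();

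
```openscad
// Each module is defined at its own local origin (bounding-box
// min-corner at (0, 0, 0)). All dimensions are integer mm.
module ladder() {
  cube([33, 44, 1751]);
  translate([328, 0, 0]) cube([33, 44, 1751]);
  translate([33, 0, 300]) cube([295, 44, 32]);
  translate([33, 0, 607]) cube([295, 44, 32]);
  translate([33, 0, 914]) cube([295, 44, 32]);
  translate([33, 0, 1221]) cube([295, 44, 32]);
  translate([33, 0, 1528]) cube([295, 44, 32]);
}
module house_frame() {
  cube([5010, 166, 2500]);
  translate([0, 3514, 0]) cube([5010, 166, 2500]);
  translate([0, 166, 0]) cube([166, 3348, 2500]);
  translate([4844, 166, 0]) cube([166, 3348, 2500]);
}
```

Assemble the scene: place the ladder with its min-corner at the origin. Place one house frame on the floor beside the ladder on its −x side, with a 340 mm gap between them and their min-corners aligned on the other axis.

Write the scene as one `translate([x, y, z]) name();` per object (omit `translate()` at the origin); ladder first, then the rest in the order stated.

ladder();
translate([-5350, 0, 0]) house_frame();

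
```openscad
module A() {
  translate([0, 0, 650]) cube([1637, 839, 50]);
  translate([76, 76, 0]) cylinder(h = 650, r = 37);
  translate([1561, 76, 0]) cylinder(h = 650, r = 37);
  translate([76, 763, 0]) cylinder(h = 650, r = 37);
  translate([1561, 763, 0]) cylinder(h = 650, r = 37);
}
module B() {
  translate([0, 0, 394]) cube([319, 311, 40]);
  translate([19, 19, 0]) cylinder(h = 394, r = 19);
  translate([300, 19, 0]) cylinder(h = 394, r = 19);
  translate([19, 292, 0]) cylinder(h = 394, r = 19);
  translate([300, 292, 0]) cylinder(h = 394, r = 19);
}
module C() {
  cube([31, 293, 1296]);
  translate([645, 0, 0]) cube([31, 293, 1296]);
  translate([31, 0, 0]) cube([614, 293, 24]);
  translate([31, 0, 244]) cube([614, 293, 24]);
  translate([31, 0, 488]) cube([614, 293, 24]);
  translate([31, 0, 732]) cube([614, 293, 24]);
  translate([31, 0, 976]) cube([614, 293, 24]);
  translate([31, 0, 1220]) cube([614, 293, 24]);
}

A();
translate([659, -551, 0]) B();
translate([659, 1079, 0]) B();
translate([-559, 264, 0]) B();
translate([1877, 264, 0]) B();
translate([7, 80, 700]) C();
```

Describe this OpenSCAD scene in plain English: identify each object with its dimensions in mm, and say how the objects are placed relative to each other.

A is a rectangular dining table. The top is 1637×839×50 mm with its upper surface at z = 700 mm. It stands on four round legs of 74 mm diameter, each leg's bounding box inset 39 mm from the nearest pair of top edges, running from the floor to the underside of the top.

B is a four-legged stool. The seat is a 319×311×40 mm slab whose top surface is at z = 434 mm; four round legs, each 38 mm in diameter, run from the floor (z = 0) to the underside of the seat, each leg's axis is inset half a diameter from the nearest pair of seat edges (so the leg's bounding box is flush with the corner).

C is an open bookshelf. Two side panels, each 31 mm thick, 293 mm deep and 1296 mm tall, stand 676 mm apart (outside-to-outside). Between them sit 6 shelves, each 24 mm thick and 293 mm deep, spanning the full gap between the sides. The bottom shelf rests on the floor (its underside at z = 0) and the clear gap between one shelf's top and the next shelf's underside is 220 mm.

Four stools sit around the table at the −y, +y, −x, +x sides. The bookshelf is on top of the table.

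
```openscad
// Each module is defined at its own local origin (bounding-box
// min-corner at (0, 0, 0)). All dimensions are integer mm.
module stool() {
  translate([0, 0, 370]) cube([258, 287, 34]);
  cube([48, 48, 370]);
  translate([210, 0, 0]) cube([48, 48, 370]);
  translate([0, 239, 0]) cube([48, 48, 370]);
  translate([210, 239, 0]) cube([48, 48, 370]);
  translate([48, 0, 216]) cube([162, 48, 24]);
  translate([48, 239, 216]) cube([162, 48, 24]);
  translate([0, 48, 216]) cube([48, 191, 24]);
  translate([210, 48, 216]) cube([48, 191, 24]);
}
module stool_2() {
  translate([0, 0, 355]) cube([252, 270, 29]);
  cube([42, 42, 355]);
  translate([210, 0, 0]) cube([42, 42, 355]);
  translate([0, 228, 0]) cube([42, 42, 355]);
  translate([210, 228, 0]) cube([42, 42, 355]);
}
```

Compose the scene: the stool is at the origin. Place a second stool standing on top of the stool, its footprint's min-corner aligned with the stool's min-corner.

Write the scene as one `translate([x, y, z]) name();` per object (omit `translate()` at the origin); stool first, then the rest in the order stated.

stool();
translate([0, 0, 404]) stool_2();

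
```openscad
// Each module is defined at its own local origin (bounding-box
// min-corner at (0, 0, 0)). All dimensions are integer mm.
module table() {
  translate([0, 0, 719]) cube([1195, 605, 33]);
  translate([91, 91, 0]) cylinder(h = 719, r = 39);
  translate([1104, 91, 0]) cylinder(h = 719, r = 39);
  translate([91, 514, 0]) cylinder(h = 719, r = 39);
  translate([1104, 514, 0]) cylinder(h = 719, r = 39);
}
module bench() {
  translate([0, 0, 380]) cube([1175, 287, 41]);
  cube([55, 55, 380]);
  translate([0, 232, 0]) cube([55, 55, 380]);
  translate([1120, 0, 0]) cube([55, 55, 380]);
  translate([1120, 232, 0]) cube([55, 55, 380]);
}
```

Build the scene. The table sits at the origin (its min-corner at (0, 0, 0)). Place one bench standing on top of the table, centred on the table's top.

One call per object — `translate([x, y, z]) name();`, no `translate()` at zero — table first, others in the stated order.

table();
translate([10, 159, 752]) bench();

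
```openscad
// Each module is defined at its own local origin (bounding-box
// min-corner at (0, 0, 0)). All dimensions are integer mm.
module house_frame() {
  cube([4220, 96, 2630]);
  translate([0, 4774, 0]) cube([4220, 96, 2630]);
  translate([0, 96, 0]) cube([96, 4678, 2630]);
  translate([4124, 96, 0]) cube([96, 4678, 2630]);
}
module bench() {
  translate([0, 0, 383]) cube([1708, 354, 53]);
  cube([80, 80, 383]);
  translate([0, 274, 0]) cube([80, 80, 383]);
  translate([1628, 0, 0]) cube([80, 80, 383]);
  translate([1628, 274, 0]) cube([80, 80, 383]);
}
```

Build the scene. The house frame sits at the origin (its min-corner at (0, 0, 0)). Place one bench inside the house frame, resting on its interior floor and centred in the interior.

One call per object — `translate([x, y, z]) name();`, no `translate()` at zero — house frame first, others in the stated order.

house_frame();
translate([1256, 2258, 0]) bench();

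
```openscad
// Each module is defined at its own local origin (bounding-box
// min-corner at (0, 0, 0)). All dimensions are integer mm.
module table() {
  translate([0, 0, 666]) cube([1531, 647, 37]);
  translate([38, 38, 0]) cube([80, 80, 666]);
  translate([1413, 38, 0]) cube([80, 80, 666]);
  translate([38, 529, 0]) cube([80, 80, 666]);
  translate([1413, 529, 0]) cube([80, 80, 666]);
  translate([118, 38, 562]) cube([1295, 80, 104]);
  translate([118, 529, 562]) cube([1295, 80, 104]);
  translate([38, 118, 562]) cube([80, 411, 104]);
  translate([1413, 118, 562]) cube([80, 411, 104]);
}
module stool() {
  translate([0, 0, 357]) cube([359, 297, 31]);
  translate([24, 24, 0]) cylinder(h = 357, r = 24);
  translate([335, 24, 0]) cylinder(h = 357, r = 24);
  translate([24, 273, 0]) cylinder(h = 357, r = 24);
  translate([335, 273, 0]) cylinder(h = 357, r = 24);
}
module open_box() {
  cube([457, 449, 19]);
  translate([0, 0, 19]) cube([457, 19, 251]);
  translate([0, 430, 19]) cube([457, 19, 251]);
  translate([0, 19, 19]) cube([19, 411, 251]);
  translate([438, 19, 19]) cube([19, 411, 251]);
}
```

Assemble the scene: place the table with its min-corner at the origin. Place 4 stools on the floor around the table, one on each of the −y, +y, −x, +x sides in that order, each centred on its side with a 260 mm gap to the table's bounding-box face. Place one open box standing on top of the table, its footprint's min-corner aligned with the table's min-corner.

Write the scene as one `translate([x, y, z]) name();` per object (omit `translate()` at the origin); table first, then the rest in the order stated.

table();
translate([586, -557, 0]) stool();
translate([586, 907, 0]) stool();
translate([-619, 175, 0]) stool();
translate([1791, 175, 0]) stool();
translate([0, 0, 703]) open_box();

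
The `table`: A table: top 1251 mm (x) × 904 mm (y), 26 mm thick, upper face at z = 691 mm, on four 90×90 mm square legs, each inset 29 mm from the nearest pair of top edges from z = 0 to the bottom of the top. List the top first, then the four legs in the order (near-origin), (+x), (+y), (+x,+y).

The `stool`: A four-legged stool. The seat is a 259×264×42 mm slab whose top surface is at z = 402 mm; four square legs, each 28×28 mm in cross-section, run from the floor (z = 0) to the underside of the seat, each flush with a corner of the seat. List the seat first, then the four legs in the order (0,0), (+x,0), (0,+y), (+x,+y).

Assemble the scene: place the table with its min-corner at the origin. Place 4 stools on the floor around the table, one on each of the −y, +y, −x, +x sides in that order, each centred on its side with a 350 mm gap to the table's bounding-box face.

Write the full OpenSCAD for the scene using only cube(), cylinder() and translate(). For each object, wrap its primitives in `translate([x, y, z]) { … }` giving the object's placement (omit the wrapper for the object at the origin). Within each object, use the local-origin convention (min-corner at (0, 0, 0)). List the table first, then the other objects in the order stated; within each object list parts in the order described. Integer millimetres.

translate([0, 0, 665]) cube([1251, 904, 26]);
translate([29, 29, 0]) cube([90, 90, 665]);
translate([1132, 29, 0]) cube([90, 90, 665]);
translate([29, 785, 0]) cube([90, 90, 665]);
translate([1132, 785, 0]) cube([90, 90, 665]);
translate([496, -614, 0]) {
  translate([0, 0, 360]) cube([259, 264, 42]);
  cube([28, 28, 360]);
  translate([231, 0, 0]) cube([28, 28, 360]);
  translate([0, 236, 0]) cube([28, 28, 360]);
  translate([231, 236, 0]) cube([28, 28, 360]);
}
translate([496, 1254, 0]) {
  translate([0, 0, 360]) cube([259, 264, 42]);
  cube([28, 28, 360]);
  translate([231, 0, 0]) cube([28, 28, 360]);
  translate([0, 236, 0]) cube([28, 28, 360]);
  translate([231, 236, 0]) cube([28, 28, 360]);
}
translate([-609, 320, 0]) {
  translate([0, 0, 360]) cube([259, 264, 42]);
  cube([28, 28, 360]);
  translate([231, 0, 0]) cube([28, 28, 360]);
  translate([0, 236, 0]) cube([28, 28, 360]);
  translate([231, 236, 0]) cube([28, 28, 360]);
}
translate([1601, 320, 0]) {
  translate([0, 0, 360]) cube([259, 264, 42]);
  cube([28, 28, 360]);
  translate([231, 0, 0]) cube([28, 28, 360]);
  translate([0, 236, 0]) cube([28, 28, 360]);
  translate([231, 236, 0]) cube([28, 28, 360]);
}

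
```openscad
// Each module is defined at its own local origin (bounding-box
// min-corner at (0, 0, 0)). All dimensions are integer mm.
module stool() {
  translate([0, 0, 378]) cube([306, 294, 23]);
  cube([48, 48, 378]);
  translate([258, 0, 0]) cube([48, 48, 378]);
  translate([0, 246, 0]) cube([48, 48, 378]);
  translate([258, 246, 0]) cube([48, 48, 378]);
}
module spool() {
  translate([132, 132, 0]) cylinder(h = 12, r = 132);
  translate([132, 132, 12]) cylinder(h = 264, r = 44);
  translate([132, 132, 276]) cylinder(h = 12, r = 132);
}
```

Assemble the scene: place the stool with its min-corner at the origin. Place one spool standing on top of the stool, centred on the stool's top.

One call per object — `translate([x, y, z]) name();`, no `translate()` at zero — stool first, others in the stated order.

stool();
translate([21, 15, 401]) spool();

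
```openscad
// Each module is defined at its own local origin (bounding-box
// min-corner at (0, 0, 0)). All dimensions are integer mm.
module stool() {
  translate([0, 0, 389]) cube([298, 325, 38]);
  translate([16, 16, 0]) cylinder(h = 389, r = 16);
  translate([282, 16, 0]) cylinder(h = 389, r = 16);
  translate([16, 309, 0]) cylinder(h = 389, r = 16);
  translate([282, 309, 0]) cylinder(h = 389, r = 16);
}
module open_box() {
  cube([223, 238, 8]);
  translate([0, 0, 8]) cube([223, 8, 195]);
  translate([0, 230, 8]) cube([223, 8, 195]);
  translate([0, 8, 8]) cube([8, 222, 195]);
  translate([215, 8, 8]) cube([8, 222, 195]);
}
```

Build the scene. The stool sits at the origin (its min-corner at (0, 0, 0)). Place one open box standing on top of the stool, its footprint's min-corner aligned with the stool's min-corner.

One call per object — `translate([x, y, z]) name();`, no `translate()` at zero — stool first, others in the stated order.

stool();
translate([0, 0, 427]) open_box();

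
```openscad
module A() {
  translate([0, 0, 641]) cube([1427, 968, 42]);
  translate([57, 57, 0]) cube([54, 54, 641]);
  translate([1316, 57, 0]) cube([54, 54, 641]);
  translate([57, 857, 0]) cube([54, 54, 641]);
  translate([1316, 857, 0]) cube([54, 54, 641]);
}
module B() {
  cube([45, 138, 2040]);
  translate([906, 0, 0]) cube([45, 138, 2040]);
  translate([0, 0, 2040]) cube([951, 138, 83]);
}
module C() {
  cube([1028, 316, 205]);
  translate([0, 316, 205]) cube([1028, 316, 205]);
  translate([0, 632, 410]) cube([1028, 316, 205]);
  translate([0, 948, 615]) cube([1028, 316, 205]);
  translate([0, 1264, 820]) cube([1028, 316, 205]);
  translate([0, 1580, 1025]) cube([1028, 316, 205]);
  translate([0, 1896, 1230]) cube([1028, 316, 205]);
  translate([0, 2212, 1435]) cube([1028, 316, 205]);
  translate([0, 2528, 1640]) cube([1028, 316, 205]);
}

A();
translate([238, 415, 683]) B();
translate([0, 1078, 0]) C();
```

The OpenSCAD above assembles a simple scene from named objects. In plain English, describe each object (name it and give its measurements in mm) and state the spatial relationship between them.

A is a table: top 1427 mm (x) × 968 mm (y), 42 mm thick, upper face at z = 683 mm, on four 54×54 mm square legs, each inset 57 mm from the nearest pair of top edges, running from z = 0 to the bottom of the top.

B is a door frame. The clear opening is 861 mm wide and 2040 mm high. Two 45 mm wide jambs, 138 mm deep, stand either side of the opening from the floor to the top of the opening. A 83 mm thick head sits across the top of both jambs, spanning the full outside width of the frame.

C is a straight staircase of 9 solid steps. Each step is 1028 mm wide (x), 316 mm deep (y, the going) and 205 mm tall (the rise). The first step rests on the floor; each subsequent step sits one going further in +y and one rise higher in +z, directly behind and above the previous step with no overlap.

The door frame is on top of the table, centred. The staircase is on the floor beside the table on its +y side.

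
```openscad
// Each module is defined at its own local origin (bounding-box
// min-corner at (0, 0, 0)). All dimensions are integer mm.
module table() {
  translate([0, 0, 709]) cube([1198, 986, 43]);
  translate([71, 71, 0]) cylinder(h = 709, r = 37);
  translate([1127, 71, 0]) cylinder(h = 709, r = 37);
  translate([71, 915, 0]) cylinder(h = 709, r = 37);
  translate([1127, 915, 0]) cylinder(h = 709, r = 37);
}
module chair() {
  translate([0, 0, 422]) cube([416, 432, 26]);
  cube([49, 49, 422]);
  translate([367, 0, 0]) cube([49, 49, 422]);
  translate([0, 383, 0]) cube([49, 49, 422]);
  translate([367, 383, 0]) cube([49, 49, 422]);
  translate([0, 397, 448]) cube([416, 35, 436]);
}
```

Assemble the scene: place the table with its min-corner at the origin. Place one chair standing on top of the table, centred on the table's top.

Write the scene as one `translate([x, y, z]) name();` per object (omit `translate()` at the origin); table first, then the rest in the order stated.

table();
translate([391, 277, 752]) chair();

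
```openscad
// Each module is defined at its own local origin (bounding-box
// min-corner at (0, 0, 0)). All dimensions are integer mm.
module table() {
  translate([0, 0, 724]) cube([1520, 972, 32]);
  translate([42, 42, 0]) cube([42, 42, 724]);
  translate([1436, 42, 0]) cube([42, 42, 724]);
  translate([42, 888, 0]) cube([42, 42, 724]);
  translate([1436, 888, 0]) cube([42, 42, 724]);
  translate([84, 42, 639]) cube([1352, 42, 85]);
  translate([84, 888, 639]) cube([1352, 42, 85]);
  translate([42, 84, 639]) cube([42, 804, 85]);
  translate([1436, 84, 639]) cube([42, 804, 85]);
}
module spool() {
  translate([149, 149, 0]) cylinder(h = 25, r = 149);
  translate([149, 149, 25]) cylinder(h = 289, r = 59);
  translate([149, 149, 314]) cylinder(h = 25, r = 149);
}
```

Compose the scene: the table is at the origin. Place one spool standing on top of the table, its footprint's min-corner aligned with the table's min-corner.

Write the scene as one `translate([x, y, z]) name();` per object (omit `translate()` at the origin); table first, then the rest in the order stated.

table();
translate([0, 0, 756]) spool();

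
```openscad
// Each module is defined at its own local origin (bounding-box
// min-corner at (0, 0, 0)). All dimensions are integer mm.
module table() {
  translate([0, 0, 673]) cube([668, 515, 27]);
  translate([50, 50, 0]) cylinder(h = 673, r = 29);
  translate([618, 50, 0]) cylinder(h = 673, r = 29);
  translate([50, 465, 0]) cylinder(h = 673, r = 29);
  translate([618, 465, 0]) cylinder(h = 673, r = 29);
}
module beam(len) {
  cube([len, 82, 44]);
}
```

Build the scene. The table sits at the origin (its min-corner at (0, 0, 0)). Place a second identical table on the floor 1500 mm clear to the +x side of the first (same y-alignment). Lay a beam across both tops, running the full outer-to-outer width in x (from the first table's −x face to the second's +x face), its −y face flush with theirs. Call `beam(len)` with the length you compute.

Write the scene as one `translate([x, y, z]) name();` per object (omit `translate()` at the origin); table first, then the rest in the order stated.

table();
translate([2168, 0, 0]) table();
translate([0, 0, 700]) beam(2836);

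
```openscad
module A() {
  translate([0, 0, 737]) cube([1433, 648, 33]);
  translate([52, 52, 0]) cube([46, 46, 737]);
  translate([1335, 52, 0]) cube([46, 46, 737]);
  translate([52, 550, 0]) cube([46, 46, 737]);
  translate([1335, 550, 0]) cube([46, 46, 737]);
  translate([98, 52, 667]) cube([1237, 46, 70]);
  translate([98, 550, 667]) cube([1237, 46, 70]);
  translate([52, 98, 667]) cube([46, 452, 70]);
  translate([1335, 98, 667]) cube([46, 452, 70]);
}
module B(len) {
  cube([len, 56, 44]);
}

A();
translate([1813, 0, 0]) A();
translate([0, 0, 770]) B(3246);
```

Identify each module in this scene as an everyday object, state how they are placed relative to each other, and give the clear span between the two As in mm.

Second table starts at x = 1813; first ends at x = 1433; clear span = 1813 − 1433 = 380 mm.

A is a table. B is a beam. A beam spans the tops of two tables. The clear span between the two tables is 380 mm.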